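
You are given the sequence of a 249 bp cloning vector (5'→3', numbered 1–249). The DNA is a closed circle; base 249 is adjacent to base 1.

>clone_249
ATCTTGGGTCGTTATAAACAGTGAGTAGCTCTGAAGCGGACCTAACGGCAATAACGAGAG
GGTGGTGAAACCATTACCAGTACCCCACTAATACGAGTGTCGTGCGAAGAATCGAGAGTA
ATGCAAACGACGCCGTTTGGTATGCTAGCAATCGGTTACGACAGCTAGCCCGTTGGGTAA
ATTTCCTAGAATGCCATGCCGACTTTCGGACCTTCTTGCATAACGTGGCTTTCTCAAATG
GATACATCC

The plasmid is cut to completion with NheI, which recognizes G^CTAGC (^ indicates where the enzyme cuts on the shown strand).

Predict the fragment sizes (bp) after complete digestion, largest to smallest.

NheI sites (GCTAGC) start at positions 144, 164.
NheI cuts after the first base of each site, so after positions 144, 164.
Circular molecule, 2 cuts → 2 fragments:
  145–164 → 20 bp
  165–249 then 1–144 → 85 + 144 = 229 bp
Sorted largest to smallest: 229, 20 bp.

229, 20 bp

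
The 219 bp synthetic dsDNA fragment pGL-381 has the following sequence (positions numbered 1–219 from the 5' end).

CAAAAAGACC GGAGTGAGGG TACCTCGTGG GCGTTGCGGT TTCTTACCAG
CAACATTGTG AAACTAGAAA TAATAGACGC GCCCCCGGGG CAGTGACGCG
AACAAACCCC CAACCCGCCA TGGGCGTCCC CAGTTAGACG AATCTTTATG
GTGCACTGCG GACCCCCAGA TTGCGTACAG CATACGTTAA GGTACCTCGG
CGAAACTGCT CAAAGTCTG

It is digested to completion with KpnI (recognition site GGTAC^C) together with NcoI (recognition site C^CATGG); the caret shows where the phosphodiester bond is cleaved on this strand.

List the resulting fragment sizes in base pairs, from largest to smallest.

95, 77, 24, 23 bp

KpnI sites (GGTACC) start at positions 19, 191.
KpnI cuts after base 5 of each site (before the last base), so after positions 23, 195.
The NcoI site (CCATGG) starts at position 118.
NcoI cuts after the first base of each site, so after position 118.
Combined cut positions: 23, 118, 195.
Linear molecule, 3 cuts → 4 fragments:
  1–23 → 23 bp
  24–118 → 95 bp
  119–195 → 77 bp
  196–219 → 24 bp
Sorted largest to smallest: 95, 77, 24, 23 bp.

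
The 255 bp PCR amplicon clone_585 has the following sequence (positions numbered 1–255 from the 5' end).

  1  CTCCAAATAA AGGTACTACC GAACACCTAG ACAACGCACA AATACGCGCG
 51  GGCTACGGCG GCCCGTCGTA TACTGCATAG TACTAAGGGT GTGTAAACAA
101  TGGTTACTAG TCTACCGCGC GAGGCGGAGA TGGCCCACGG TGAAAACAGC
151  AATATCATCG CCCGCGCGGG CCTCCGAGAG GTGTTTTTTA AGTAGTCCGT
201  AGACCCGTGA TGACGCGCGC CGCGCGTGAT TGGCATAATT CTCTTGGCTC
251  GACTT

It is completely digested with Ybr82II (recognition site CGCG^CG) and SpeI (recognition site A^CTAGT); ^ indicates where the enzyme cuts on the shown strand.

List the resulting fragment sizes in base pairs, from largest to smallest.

58, 51, 48, 47, 31, 13, 7 bp

Ybr82II sites (CGCGCG) start at positions 45, 116, 163, 214, 221.
Ybr82II cuts after base 4 of each site, so after positions 48, 119, 166, 217, 224.
The SpeI site (ACTAGT) starts at position 106.
SpeI cuts after the first base of each site, so after position 106.
Combined cut positions: 48, 106, 119, 166, 217, 224.
Linear molecule, 6 cuts → 7 fragments:
  1–48 → 48 bp
  49–106 → 58 bp
  107–119 → 13 bp
  120–166 → 47 bp
  167–217 → 51 bp
  218–224 → 7 bp
  225–255 → 31 bp
Sorted largest to smallest: 58, 51, 48, 47, 31, 13, 7 bp.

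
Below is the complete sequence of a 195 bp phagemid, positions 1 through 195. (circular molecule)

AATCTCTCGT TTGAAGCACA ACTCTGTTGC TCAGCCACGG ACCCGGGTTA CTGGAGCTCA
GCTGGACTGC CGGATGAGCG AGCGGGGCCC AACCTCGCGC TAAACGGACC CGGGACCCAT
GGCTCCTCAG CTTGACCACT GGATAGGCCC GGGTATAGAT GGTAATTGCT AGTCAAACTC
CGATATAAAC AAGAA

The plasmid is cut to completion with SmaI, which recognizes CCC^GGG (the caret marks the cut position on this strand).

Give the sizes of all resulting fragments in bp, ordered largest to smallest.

89, 67, 39 bp

SmaI sites (CCCGGG) start at positions 42, 109, 148.
SmaI cuts after base 3 of each site, so after positions 44, 111, 150.
Circular molecule, 3 cuts → 3 fragments:
  45–111 → 67 bp
  112–150 → 39 bp
  151–195 then 1–44 → 45 + 44 = 89 bp
Sorted largest to smallest: 89, 67, 39 bp.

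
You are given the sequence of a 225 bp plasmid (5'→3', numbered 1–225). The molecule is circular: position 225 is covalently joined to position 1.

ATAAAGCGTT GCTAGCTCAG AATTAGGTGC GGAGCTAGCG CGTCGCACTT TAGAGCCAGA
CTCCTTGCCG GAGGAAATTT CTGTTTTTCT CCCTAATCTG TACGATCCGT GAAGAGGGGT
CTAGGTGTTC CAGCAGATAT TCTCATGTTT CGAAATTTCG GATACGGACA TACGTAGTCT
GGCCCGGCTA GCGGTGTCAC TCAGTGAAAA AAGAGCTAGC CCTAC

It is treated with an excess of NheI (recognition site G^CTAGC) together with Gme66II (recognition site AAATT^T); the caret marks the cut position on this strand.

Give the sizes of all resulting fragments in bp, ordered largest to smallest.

NheI sites (GCTAGC) start at positions 11, 34, 187, 215.
NheI cuts after the first base of each site, so after positions 11, 34, 187, 215.
Gme66II sites (AAATTT) start at positions 75, 153.
Gme66II cuts after base 5 of each site (before the last base), so after positions 79, 157.
Combined cut positions: 11, 34, 79, 157, 187, 215.
Circular molecule, 6 cuts → 6 fragments:
  12–34 → 23 bp
  35–79 → 45 bp
  80–157 → 78 bp
  158–187 → 30 bp
  188–215 → 28 bp
  216–225 then 1–11 → 10 + 11 = 21 bp
Sorted largest to smallest: 78, 45, 30, 28, 23, 21 bp.

78, 45, 30, 28, 23, 21 bp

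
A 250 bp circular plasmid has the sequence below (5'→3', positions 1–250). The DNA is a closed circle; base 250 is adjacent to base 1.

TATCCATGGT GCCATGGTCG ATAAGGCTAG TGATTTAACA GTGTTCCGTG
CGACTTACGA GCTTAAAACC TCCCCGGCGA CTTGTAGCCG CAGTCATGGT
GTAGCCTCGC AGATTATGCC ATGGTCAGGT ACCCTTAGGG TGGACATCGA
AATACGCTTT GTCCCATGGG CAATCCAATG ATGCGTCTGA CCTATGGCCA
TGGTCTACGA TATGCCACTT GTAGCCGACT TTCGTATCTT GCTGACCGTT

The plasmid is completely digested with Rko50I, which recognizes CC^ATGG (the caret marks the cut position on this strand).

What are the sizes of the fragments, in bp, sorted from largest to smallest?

Rko50I sites (CCATGG) start at positions 4, 12, 119, 164, 198.
Rko50I cuts after base 2 of each site, so after positions 5, 13, 120, 165, 199.
Circular molecule, 5 cuts → 5 fragments:
  6–13 → 8 bp
  14–120 → 107 bp
  121–165 → 45 bp
  166–199 → 34 bp
  200–250 then 1–5 → 51 + 5 = 56 bp
Sorted largest to smallest: 107, 56, 45, 34, 8 bp.

107, 56, 45, 34, 8 bp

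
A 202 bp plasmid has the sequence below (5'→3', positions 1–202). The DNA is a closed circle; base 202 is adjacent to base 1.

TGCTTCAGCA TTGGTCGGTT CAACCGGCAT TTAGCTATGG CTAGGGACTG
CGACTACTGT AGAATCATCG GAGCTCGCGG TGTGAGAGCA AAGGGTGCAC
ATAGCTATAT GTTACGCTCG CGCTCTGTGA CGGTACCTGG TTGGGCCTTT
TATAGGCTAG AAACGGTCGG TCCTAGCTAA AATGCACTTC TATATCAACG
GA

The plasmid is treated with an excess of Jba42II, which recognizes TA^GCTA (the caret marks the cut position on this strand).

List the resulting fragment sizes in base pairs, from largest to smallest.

Jba42II sites (TAGCTA) start at positions 32, 102, 174.
Jba42II cuts after base 2 of each site, so after positions 33, 103, 175.
Circular molecule, 3 cuts → 3 fragments:
  34–103 → 70 bp
  104–175 → 72 bp
  176–202 then 1–33 → 27 + 33 = 60 bp
Sorted largest to smallest: 72, 70, 60 bp.

72, 70, 60 bp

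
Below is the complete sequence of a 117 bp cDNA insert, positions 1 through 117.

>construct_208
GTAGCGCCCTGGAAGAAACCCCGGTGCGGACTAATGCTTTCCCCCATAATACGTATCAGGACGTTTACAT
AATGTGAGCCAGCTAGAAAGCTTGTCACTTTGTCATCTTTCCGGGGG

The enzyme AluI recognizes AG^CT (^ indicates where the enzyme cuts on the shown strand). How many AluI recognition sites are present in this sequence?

AGCT occurs starting at positions 81, 89.
AluI cuts at 2 sites.

2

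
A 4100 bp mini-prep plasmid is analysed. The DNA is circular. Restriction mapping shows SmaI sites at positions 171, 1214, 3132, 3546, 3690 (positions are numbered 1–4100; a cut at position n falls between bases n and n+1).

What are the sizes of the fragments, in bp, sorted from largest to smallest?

1918, 1043, 581, 414, 144 bp

Circular molecule, 5 cuts → 5 fragments:
  1214 − 171 = 1043 bp
  3132 − 1214 = 1918 bp
  3546 − 3132 = 414 bp
  3690 − 3546 = 144 bp
  wrap: 4100 − 3690 + 171 = 581 bp
Sorted largest to smallest: 1918, 1043, 581, 414, 144 bp.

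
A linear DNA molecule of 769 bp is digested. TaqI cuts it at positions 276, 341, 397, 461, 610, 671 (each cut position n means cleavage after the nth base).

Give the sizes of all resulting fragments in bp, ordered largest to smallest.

276, 149, 98, 65, 64, 61, 56 bp

Linear molecule, 6 cuts → 7 fragments:
  276 − 0 = 276 bp
  341 − 276 = 65 bp
  397 − 341 = 56 bp
  461 − 397 = 64 bp
  610 − 461 = 149 bp
  671 − 610 = 61 bp
  769 − 671 = 98 bp
Sorted largest to smallest: 276, 149, 98, 65, 64, 61, 56 bp.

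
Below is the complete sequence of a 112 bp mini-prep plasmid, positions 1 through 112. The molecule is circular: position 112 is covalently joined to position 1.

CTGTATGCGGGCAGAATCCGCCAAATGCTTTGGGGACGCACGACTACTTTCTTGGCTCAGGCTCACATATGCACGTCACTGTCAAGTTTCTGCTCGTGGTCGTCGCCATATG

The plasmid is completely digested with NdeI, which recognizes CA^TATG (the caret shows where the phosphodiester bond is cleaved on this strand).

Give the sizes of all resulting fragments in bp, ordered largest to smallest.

71, 41 bp

NdeI sites (CATATG) start at positions 66, 107.
NdeI cuts after base 2 of each site, so after positions 67, 108.
Circular molecule, 2 cuts → 2 fragments:
  68–108 → 41 bp
  109–112 then 1–67 → 4 + 67 = 71 bp
Sorted largest to smallest: 71, 41 bp.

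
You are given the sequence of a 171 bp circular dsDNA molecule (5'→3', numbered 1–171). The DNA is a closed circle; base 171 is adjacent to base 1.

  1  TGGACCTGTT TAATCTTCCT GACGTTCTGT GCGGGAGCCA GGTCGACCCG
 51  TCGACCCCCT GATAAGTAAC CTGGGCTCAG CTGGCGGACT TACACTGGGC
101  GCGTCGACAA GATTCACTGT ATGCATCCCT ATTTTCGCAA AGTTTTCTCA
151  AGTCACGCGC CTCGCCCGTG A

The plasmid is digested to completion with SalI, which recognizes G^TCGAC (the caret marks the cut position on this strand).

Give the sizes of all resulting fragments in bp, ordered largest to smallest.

SalI sites (GTCGAC) start at positions 42, 50, 103.
SalI cuts after the first base of each site, so after positions 42, 50, 103.
Circular molecule, 3 cuts → 3 fragments:
  43–50 → 8 bp
  51–103 → 53 bp
  104–171 then 1–42 → 68 + 42 = 110 bp
Sorted largest to smallest: 110, 53, 8 bp.

110, 53, 8 bp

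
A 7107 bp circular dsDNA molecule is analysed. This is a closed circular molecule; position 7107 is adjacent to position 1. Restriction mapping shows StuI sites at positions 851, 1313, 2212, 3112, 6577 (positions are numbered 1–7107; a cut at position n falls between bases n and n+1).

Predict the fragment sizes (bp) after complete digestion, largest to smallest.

3465, 1381, 900, 899, 462 bp

Circular molecule, 5 cuts → 5 fragments:
  1313 − 851 = 462 bp
  2212 − 1313 = 899 bp
  3112 − 2212 = 900 bp
  6577 − 3112 = 3465 bp
  wrap: 7107 − 6577 + 851 = 1381 bp
Sorted largest to smallest: 3465, 1381, 900, 899, 462 bp.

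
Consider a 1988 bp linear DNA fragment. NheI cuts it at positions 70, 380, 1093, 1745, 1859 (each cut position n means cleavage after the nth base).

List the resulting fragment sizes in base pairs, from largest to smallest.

713, 652, 310, 129, 114, 70 bp

Linear molecule, 5 cuts → 6 fragments:
  70 − 0 = 70 bp
  380 − 70 = 310 bp
  1093 − 380 = 713 bp
  1745 − 1093 = 652 bp
  1859 − 1745 = 114 bp
  1988 − 1859 = 129 bp
Sorted largest to smallest: 713, 652, 310, 129, 114, 70 bp.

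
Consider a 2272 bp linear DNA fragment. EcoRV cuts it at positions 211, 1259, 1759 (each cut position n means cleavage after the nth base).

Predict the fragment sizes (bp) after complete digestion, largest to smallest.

1048, 513, 500, 211 bp

Linear molecule, 3 cuts → 4 fragments:
  211 − 0 = 211 bp
  1259 − 211 = 1048 bp
  1759 − 1259 = 500 bp
  2272 − 1759 = 513 bp
Sorted largest to smallest: 1048, 513, 500, 211 bp.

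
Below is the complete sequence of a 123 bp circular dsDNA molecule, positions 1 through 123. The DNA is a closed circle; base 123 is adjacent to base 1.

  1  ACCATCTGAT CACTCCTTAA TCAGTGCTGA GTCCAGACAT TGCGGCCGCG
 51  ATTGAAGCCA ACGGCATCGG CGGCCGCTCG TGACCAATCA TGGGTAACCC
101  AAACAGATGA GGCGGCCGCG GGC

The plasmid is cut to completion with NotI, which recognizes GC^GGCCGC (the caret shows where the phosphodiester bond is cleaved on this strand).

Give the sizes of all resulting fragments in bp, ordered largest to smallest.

NotI sites (GCGGCCGC) start at positions 42, 70, 112.
NotI cuts after base 2 of each site, so after positions 43, 71, 113.
Circular molecule, 3 cuts → 3 fragments:
  44–71 → 28 bp
  72–113 → 42 bp
  114–123 then 1–43 → 10 + 43 = 53 bp
Sorted largest to smallest: 53, 42, 28 bp.

53, 42, 28 bp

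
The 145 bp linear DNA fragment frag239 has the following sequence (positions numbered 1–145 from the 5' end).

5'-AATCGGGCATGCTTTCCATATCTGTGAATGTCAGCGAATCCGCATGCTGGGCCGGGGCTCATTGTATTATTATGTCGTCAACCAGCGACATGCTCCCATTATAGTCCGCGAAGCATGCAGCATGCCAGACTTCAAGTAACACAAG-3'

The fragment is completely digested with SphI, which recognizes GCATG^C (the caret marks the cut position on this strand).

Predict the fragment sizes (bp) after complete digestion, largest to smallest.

SphI sites (GCATGC) start at positions 7, 42, 113, 120.
SphI cuts after base 5 of each site (before the last base), so after positions 11, 46, 117, 124.
Linear molecule, 4 cuts → 5 fragments:
  1–11 → 11 bp
  12–46 → 35 bp
  47–117 → 71 bp
  118–124 → 7 bp
  125–145 → 21 bp
Sorted largest to smallest: 71, 35, 21, 11, 7 bp.

71, 35, 21, 11, 7 bp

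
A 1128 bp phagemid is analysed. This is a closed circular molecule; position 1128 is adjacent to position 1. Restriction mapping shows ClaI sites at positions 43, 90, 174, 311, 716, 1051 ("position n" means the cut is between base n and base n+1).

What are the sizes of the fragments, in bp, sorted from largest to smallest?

Circular molecule, 6 cuts → 6 fragments:
  90 − 43 = 47 bp
  174 − 90 = 84 bp
  311 − 174 = 137 bp
  716 − 311 = 405 bp
  1051 − 716 = 335 bp
  wrap: 1128 − 1051 + 43 = 120 bp
Sorted largest to smallest: 405, 335, 137, 120, 84, 47 bp.

405, 335, 137, 120, 84, 47 bp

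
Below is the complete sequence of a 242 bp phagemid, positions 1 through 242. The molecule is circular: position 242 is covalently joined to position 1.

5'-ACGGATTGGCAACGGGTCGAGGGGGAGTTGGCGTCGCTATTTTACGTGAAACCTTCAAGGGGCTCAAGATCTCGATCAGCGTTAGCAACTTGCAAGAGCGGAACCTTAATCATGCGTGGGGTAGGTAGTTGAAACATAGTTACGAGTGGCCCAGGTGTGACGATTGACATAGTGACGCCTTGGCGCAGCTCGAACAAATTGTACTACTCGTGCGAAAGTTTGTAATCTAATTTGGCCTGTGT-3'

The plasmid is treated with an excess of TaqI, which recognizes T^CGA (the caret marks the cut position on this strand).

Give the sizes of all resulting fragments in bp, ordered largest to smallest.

118, 69, 55 bp

TaqI sites (TCGA) start at positions 17, 72, 190.
TaqI cuts after the first base of each site, so after positions 17, 72, 190.
Circular molecule, 3 cuts → 3 fragments:
  18–72 → 55 bp
  73–190 → 118 bp
  191–242 then 1–17 → 52 + 17 = 69 bp
Sorted largest to smallest: 118, 69, 55 bp.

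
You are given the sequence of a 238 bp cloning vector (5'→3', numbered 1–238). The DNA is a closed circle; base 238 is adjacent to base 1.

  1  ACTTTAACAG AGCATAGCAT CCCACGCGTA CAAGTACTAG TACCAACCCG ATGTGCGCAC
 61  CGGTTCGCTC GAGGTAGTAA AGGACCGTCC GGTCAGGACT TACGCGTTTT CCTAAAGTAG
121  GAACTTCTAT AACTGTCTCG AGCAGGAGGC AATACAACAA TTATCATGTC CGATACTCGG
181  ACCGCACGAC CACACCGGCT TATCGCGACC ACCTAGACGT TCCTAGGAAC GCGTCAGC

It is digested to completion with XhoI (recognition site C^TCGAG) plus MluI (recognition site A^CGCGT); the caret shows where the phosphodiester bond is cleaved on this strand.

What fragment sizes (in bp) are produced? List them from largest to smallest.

XhoI sites (CTCGAG) start at positions 68, 137.
XhoI cuts after the first base of each site, so after positions 68, 137.
MluI sites (ACGCGT) start at positions 24, 102, 229.
MluI cuts after the first base of each site, so after positions 24, 102, 229.
Combined cut positions: 24, 68, 102, 137, 229.
Circular molecule, 5 cuts → 5 fragments:
  25–68 → 44 bp
  69–102 → 34 bp
  103–137 → 35 bp
  138–229 → 92 bp
  230–238 then 1–24 → 9 + 24 = 33 bp
Sorted largest to smallest: 92, 44, 35, 34, 33 bp.

92, 44, 35, 34, 33 bp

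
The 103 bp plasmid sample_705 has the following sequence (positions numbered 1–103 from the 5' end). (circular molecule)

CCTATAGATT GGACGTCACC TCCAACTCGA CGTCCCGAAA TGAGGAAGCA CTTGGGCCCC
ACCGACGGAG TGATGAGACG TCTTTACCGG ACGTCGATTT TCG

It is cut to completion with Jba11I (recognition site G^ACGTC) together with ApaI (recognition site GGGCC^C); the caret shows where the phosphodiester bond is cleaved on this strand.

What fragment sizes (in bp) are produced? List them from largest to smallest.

29, 25, 19, 17, 13 bp

Jba11I sites (GACGTC) start at positions 12, 29, 77, 90.
Jba11I cuts after the first base of each site, so after positions 12, 29, 77, 90.
The ApaI site (GGGCCC) starts at position 54.
ApaI cuts after base 5 of each site (before the last base), so after position 58.
Combined cut positions: 12, 29, 58, 77, 90.
Circular molecule, 5 cuts → 5 fragments:
  13–29 → 17 bp
  30–58 → 29 bp
  59–77 → 19 bp
  78–90 → 13 bp
  91–103 then 1–12 → 13 + 12 = 25 bp
Sorted largest to smallest: 29, 25, 19, 17, 13 bp.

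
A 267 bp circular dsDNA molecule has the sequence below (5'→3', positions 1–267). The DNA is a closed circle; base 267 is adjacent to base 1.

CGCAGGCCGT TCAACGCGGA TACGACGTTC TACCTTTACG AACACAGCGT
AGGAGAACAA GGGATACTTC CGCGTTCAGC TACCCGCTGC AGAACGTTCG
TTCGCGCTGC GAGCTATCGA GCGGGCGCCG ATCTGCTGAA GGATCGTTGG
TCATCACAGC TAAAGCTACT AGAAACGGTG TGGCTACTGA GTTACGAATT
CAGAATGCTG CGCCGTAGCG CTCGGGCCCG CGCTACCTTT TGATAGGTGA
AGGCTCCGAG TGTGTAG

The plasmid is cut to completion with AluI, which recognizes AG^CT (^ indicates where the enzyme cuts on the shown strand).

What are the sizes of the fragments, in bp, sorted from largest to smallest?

181, 46, 34, 6 bp

AluI sites (AGCT) start at positions 78, 112, 158, 164.
AluI cuts after base 2 of each site, so after positions 79, 113, 159, 165.
Circular molecule, 4 cuts → 4 fragments:
  80–113 → 34 bp
  114–159 → 46 bp
  160–165 → 6 bp
  166–267 then 1–79 → 102 + 79 = 181 bp
Sorted largest to smallest: 181, 46, 34, 6 bp.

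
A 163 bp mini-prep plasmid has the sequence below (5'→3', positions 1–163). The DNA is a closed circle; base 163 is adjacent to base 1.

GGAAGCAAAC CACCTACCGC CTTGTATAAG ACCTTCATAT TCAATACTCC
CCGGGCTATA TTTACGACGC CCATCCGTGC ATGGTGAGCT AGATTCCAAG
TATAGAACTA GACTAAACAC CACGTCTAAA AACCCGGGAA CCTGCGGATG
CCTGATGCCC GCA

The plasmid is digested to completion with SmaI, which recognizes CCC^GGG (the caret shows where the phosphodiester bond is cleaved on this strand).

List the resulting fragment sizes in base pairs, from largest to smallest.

SmaI sites (CCCGGG) start at positions 50, 133.
SmaI cuts after base 3 of each site, so after positions 52, 135.
Circular molecule, 2 cuts → 2 fragments:
  53–135 → 83 bp
  136–163 then 1–52 → 28 + 52 = 80 bp
Sorted largest to smallest: 83, 80 bp.

83, 80 bp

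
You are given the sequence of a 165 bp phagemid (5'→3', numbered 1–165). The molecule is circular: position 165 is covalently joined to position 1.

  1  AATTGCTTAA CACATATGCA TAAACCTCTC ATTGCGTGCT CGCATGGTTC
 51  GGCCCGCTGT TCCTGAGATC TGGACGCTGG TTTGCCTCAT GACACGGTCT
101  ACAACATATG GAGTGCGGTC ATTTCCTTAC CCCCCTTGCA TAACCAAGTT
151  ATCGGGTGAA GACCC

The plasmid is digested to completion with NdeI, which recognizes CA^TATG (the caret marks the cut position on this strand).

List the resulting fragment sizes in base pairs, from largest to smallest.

NdeI sites (CATATG) start at positions 13, 105.
NdeI cuts after base 2 of each site, so after positions 14, 106.
Circular molecule, 2 cuts → 2 fragments:
  15–106 → 92 bp
  107–165 then 1–14 → 59 + 14 = 73 bp
Sorted largest to smallest: 92, 73 bp.

92, 73 bp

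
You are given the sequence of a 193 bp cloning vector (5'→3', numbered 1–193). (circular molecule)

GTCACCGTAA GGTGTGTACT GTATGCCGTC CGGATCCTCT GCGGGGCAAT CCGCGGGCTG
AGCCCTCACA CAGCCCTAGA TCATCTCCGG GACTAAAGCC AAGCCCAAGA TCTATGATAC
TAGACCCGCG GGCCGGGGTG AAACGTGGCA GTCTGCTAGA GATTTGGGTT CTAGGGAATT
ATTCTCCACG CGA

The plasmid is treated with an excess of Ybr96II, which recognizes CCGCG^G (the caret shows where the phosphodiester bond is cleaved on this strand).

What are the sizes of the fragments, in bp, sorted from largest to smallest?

118, 75 bp

Ybr96II sites (CCGCGG) start at positions 51, 126.
Ybr96II cuts after base 5 of each site (before the last base), so after positions 55, 130.
Circular molecule, 2 cuts → 2 fragments:
  56–130 → 75 bp
  131–193 then 1–55 → 63 + 55 = 118 bp
Sorted largest to smallest: 118, 75 bp.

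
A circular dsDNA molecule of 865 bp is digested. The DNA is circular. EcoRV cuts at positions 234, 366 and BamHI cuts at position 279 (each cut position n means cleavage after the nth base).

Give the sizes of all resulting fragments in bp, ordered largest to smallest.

733, 87, 45 bp

Combined cut positions (sorted): 234, 279, 366.
Circular molecule, 3 cuts → 3 fragments:
  279 − 234 = 45 bp
  366 − 279 = 87 bp
  wrap: 865 − 366 + 234 = 733 bp
Sorted largest to smallest: 733, 87, 45 bp.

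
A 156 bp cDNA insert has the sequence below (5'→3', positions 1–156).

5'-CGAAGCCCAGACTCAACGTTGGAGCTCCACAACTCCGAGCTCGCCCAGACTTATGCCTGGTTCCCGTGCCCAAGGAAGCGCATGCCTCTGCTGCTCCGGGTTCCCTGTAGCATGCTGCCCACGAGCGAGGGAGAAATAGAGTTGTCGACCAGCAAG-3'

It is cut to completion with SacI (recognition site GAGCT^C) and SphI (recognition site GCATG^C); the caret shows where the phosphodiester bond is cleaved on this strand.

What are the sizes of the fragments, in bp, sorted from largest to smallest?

SacI sites (GAGCTC) start at positions 22, 37.
SacI cuts after base 5 of each site (before the last base), so after positions 26, 41.
SphI sites (GCATGC) start at positions 80, 110.
SphI cuts after base 5 of each site (before the last base), so after positions 84, 114.
Combined cut positions: 26, 41, 84, 114.
Linear molecule, 4 cuts → 5 fragments:
  1–26 → 26 bp
  27–41 → 15 bp
  42–84 → 43 bp
  85–114 → 30 bp
  115–156 → 42 bp
Sorted largest to smallest: 43, 42, 30, 26, 15 bp.

43, 42, 30, 26, 15 bp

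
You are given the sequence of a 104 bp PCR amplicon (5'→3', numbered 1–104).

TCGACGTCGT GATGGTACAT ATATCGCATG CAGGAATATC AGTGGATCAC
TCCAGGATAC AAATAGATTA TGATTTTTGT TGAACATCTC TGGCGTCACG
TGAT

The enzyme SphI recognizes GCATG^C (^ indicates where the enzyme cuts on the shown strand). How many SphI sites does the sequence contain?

1

GCATGC occurs starting at position 26.
SphI cuts at 1 site.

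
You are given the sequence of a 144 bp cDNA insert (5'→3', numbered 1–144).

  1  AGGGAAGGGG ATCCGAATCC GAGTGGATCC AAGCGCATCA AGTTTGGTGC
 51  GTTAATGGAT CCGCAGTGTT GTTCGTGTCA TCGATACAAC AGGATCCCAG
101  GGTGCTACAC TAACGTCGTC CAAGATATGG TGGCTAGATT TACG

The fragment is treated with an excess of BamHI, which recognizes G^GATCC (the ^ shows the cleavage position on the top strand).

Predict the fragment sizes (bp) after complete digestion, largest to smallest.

52, 35, 32, 16, 9 bp

BamHI sites (GGATCC) start at positions 9, 25, 57, 92.
BamHI cuts after the first base of each site, so after positions 9, 25, 57, 92.
Linear molecule, 4 cuts → 5 fragments:
  1–9 → 9 bp
  10–25 → 16 bp
  26–57 → 32 bp
  58–92 → 35 bp
  93–144 → 52 bp
Sorted largest to smallest: 52, 35, 32, 16, 9 bp.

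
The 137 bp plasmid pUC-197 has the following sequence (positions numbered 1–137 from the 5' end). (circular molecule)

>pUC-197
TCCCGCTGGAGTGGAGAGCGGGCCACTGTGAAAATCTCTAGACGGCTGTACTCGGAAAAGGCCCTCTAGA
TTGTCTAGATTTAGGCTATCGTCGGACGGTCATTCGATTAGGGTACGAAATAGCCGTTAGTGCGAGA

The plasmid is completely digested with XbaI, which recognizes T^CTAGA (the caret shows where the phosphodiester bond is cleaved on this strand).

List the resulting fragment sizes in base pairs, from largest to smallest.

100, 28, 9 bp

XbaI sites (TCTAGA) start at positions 37, 65, 74.
XbaI cuts after the first base of each site, so after positions 37, 65, 74.
Circular molecule, 3 cuts → 3 fragments:
  38–65 → 28 bp
  66–74 → 9 bp
  75–137 then 1–37 → 63 + 37 = 100 bp
Sorted largest to smallest: 100, 28, 9 bp.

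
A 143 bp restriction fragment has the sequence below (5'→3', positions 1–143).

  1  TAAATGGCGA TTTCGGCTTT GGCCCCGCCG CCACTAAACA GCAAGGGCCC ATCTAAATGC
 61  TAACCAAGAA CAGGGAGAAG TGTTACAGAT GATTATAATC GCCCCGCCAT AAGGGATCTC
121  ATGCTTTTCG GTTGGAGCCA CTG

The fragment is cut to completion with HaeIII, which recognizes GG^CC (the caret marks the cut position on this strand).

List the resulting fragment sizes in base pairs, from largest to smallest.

96, 25, 22 bp

HaeIII sites (GGCC) start at positions 21, 46.
HaeIII cuts after base 2 of each site, so after positions 22, 47.
Linear molecule, 2 cuts → 3 fragments:
  1–22 → 22 bp
  23–47 → 25 bp
  48–143 → 96 bp
Sorted largest to smallest: 96, 25, 22 bp.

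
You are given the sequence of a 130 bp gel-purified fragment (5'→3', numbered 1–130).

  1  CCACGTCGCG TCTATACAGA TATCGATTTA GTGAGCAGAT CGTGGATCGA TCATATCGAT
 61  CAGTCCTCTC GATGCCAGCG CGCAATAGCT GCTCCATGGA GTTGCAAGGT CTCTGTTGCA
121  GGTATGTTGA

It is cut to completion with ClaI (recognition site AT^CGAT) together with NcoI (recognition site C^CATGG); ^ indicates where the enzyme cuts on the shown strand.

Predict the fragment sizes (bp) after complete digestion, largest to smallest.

ClaI sites (ATCGAT) start at positions 22, 46, 55.
ClaI cuts after base 2 of each site, so after positions 23, 47, 56.
The NcoI site (CCATGG) starts at position 94.
NcoI cuts after the first base of each site, so after position 94.
Combined cut positions: 23, 47, 56, 94.
Linear molecule, 4 cuts → 5 fragments:
  1–23 → 23 bp
  24–47 → 24 bp
  48–56 → 9 bp
  57–94 → 38 bp
  95–130 → 36 bp
Sorted largest to smallest: 38, 36, 24, 23, 9 bp.

38, 36, 24, 23, 9 bp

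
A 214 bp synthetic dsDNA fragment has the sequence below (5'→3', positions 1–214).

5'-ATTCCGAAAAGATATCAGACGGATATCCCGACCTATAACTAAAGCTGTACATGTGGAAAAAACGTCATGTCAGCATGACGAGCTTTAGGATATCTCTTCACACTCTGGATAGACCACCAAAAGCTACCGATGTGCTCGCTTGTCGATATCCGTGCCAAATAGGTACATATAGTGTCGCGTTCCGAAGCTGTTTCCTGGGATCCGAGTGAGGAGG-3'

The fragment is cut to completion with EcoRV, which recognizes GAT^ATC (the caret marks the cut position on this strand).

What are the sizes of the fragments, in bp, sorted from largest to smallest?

EcoRV sites (GATATC) start at positions 11, 22, 89, 145.
EcoRV cuts after base 3 of each site, so after positions 13, 24, 91, 147.
Linear molecule, 4 cuts → 5 fragments:
  1–13 → 13 bp
  14–24 → 11 bp
  25–91 → 67 bp
  92–147 → 56 bp
  148–214 → 67 bp
Sorted largest to smallest: 67, 67, 56, 13, 11 bp.

67, 67, 56, 13, 11 bp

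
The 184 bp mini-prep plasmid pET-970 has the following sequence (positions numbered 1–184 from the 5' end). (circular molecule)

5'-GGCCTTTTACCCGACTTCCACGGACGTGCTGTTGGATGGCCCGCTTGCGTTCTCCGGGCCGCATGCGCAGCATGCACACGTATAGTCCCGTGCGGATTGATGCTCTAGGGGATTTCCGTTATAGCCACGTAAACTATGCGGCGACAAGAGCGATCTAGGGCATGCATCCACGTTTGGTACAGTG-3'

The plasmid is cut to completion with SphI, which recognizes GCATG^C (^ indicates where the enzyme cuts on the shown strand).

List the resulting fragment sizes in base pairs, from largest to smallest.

SphI sites (GCATGC) start at positions 61, 70, 160.
SphI cuts after base 5 of each site (before the last base), so after positions 65, 74, 164.
Circular molecule, 3 cuts → 3 fragments:
  66–74 → 9 bp
  75–164 → 90 bp
  165–184 then 1–65 → 20 + 65 = 85 bp
Sorted largest to smallest: 90, 85, 9 bp.

90, 85, 9 bp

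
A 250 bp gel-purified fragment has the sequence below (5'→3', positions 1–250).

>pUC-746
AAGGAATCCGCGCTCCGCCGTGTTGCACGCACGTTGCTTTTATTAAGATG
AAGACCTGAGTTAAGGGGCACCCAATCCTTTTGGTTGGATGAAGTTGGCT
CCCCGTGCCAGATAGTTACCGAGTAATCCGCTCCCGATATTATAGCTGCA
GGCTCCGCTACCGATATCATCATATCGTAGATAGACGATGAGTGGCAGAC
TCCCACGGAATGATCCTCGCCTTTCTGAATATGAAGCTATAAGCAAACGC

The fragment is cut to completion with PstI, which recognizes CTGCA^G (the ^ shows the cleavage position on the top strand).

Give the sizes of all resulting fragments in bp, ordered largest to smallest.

150, 100 bp

The PstI site (CTGCAG) starts at position 146.
PstI cuts after base 5 of each site (before the last base), so after position 150.
Linear molecule, 1 cut → 2 fragments:
  1–150 → 150 bp
  151–250 → 100 bp
Sorted largest to smallest: 150, 100 bp.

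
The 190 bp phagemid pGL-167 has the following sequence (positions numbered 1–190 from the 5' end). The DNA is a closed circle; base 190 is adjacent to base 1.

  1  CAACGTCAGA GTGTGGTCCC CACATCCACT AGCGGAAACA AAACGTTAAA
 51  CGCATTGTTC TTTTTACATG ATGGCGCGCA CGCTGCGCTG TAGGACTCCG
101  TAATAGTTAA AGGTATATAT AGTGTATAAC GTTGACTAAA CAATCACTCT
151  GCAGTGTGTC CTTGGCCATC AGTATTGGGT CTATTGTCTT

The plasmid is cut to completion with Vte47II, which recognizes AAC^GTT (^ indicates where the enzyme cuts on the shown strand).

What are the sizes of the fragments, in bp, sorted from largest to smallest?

Vte47II sites (AACGTT) start at positions 42, 128.
Vte47II cuts after base 3 of each site, so after positions 44, 130.
Circular molecule, 2 cuts → 2 fragments:
  45–130 → 86 bp
  131–190 then 1–44 → 60 + 44 = 104 bp
Sorted largest to smallest: 104, 86 bp.

104, 86 bp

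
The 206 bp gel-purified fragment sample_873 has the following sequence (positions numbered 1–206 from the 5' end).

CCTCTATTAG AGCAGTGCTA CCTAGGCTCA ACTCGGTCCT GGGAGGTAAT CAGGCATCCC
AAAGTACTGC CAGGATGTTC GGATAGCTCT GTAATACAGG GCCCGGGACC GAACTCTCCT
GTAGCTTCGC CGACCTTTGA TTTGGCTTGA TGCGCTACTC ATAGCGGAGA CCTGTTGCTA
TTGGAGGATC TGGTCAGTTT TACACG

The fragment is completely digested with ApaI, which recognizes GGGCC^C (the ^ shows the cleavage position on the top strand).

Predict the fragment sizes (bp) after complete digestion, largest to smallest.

103, 103 bp

The ApaI site (GGGCCC) starts at position 99.
ApaI cuts after base 5 of each site (before the last base), so after position 103.
Linear molecule, 1 cut → 2 fragments:
  1–103 → 103 bp
  104–206 → 103 bp
Sorted largest to smallest: 103, 103 bp.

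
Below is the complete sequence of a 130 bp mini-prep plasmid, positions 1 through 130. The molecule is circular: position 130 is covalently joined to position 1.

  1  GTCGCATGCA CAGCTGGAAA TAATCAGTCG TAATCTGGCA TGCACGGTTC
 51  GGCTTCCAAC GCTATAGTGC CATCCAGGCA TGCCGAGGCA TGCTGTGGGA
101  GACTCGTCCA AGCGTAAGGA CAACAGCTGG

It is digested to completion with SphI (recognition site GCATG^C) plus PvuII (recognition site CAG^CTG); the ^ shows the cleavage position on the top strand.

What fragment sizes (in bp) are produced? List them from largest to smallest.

40, 34, 29, 12, 10, 5 bp

SphI sites (GCATGC) start at positions 4, 38, 78, 88.
SphI cuts after base 5 of each site (before the last base), so after positions 8, 42, 82, 92.
PvuII sites (CAGCTG) start at positions 11, 124.
PvuII cuts after base 3 of each site, so after positions 13, 126.
Combined cut positions: 8, 13, 42, 82, 92, 126.
Circular molecule, 6 cuts → 6 fragments:
  9–13 → 5 bp
  14–42 → 29 bp
  43–82 → 40 bp
  83–92 → 10 bp
  93–126 → 34 bp
  127–130 then 1–8 → 4 + 8 = 12 bp
Sorted largest to smallest: 40, 34, 29, 12, 10, 5 bp.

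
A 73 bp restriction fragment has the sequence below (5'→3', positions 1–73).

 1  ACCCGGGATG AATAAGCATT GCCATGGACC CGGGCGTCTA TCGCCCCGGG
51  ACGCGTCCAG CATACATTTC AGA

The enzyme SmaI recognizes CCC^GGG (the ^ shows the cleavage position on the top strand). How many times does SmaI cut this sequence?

CCCGGG occurs starting at positions 2, 29, 45.
SmaI cuts at 3 sites.

3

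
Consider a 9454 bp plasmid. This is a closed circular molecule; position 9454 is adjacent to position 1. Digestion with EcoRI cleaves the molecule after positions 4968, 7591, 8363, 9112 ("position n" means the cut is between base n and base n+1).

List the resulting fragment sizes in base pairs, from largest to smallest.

5310, 2623, 772, 749 bp

Circular molecule, 4 cuts → 4 fragments:
  7591 − 4968 = 2623 bp
  8363 − 7591 = 772 bp
  9112 − 8363 = 749 bp
  wrap: 9454 − 9112 + 4968 = 5310 bp
Sorted largest to smallest: 5310, 2623, 772, 749 bp.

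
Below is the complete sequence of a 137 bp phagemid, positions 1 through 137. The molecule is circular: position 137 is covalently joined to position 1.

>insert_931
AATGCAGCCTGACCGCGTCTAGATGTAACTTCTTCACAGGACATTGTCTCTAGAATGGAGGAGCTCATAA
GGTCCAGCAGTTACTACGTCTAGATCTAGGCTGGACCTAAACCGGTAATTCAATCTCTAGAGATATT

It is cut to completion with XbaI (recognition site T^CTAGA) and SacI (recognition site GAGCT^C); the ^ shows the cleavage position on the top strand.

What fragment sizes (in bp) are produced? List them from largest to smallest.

XbaI sites (TCTAGA) start at positions 18, 49, 89, 126.
XbaI cuts after the first base of each site, so after positions 18, 49, 89, 126.
The SacI site (GAGCTC) starts at position 61.
SacI cuts after base 5 of each site (before the last base), so after position 65.
Combined cut positions: 18, 49, 65, 89, 126.
Circular molecule, 5 cuts → 5 fragments:
  19–49 → 31 bp
  50–65 → 16 bp
  66–89 → 24 bp
  90–126 → 37 bp
  127–137 then 1–18 → 11 + 18 = 29 bp
Sorted largest to smallest: 37, 31, 29, 24, 16 bp.

37, 31, 29, 24, 16 bp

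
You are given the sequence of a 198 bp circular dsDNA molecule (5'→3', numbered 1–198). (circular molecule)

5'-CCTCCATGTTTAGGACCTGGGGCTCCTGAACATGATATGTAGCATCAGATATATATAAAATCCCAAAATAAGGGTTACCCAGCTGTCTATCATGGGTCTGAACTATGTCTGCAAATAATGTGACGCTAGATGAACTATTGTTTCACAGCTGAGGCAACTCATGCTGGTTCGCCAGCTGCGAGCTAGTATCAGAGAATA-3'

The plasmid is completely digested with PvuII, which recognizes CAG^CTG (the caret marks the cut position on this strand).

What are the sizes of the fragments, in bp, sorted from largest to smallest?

PvuII sites (CAGCTG) start at positions 80, 146, 173.
PvuII cuts after base 3 of each site, so after positions 82, 148, 175.
Circular molecule, 3 cuts → 3 fragments:
  83–148 → 66 bp
  149–175 → 27 bp
  176–198 then 1–82 → 23 + 82 = 105 bp
Sorted largest to smallest: 105, 66, 27 bp.

105, 66, 27 bp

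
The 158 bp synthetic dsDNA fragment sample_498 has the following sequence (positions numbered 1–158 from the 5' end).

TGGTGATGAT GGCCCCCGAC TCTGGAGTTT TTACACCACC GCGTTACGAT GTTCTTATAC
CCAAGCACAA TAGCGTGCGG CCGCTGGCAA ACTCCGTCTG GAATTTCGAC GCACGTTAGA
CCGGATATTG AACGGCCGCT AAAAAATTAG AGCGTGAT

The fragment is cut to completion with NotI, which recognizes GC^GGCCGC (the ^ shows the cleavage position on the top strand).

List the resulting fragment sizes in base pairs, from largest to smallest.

The NotI site (GCGGCCGC) starts at position 77.
NotI cuts after base 2 of each site, so after position 78.
Linear molecule, 1 cut → 2 fragments:
  1–78 → 78 bp
  79–158 → 80 bp
Sorted largest to smallest: 80, 78 bp.

80, 78 bp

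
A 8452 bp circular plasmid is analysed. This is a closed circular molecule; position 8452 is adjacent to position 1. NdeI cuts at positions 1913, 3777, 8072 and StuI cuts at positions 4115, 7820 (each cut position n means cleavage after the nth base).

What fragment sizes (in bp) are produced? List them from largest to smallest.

3705, 2293, 1864, 338, 252 bp

Combined cut positions (sorted): 1913, 3777, 4115, 7820, 8072.
Circular molecule, 5 cuts → 5 fragments:
  3777 − 1913 = 1864 bp
  4115 − 3777 = 338 bp
  7820 − 4115 = 3705 bp
  8072 − 7820 = 252 bp
  wrap: 8452 − 8072 + 1913 = 2293 bp
Sorted largest to smallest: 3705, 2293, 1864, 338, 252 bp.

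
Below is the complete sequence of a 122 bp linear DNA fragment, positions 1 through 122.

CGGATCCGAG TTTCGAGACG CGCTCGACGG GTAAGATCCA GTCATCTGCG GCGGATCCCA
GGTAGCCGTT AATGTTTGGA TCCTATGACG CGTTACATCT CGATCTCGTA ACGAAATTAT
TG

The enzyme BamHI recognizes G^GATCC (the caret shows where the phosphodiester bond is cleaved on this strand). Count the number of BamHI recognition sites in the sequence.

GGATCC occurs starting at positions 2, 53, 78.
BamHI cuts at 3 sites.

3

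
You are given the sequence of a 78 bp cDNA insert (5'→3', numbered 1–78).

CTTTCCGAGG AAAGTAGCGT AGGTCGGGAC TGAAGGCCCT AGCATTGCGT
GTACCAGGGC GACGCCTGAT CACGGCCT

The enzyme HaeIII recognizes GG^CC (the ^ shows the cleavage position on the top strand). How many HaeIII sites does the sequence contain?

2

GGCC occurs starting at positions 35, 74.
HaeIII cuts at 2 sites.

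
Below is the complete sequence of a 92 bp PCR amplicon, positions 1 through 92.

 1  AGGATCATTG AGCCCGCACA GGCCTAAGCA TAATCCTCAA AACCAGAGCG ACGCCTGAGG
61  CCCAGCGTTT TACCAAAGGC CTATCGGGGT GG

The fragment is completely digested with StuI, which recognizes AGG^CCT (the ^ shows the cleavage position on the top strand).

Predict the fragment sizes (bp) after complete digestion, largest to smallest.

StuI sites (AGGCCT) start at positions 20, 77.
StuI cuts after base 3 of each site, so after positions 22, 79.
Linear molecule, 2 cuts → 3 fragments:
  1–22 → 22 bp
  23–79 → 57 bp
  80–92 → 13 bp
Sorted largest to smallest: 57, 22, 13 bp.

57, 22, 13 bp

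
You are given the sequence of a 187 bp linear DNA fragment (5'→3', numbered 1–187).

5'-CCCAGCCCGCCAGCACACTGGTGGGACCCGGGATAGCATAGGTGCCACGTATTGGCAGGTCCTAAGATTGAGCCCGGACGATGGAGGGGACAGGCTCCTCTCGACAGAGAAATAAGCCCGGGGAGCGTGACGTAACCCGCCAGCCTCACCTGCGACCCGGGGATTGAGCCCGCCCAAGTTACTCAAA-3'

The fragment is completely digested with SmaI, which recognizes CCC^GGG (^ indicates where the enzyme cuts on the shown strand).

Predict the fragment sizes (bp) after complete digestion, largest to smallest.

90, 39, 29, 29 bp

SmaI sites (CCCGGG) start at positions 27, 117, 156.
SmaI cuts after base 3 of each site, so after positions 29, 119, 158.
Linear molecule, 3 cuts → 4 fragments:
  1–29 → 29 bp
  30–119 → 90 bp
  120–158 → 39 bp
  159–187 → 29 bp
Sorted largest to smallest: 90, 39, 29, 29 bp.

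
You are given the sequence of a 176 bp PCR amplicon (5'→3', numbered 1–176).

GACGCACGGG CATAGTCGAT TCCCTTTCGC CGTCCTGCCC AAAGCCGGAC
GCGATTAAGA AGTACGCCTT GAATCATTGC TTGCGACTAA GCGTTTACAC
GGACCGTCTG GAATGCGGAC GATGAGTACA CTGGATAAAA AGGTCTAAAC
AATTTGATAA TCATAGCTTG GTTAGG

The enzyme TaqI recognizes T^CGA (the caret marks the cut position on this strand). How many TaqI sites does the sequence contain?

TCGA occurs starting at position 16.
TaqI cuts at 1 site.

1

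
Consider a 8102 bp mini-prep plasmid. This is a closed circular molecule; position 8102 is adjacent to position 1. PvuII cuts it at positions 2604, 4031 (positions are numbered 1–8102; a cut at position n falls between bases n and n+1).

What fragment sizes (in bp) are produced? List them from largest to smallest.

6675, 1427 bp

Circular molecule, 2 cuts → 2 fragments:
  4031 − 2604 = 1427 bp
  wrap: 8102 − 4031 + 2604 = 6675 bp
Sorted largest to smallest: 6675, 1427 bp.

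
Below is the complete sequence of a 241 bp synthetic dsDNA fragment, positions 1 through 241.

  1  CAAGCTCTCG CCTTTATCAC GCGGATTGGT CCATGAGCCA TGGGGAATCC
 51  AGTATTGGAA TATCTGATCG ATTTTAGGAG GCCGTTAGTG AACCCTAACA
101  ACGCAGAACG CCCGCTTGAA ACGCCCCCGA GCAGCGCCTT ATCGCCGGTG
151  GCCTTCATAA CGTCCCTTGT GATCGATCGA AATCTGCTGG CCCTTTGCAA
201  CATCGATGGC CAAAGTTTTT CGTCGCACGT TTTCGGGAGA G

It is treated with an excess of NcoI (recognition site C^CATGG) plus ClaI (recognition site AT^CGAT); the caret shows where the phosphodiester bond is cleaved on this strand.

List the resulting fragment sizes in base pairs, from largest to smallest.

105, 38, 38, 30, 30 bp

The NcoI site (CCATGG) starts at position 38.
NcoI cuts after the first base of each site, so after position 38.
ClaI sites (ATCGAT) start at positions 67, 172, 202.
ClaI cuts after base 2 of each site, so after positions 68, 173, 203.
Combined cut positions: 38, 68, 173, 203.
Linear molecule, 4 cuts → 5 fragments:
  1–38 → 38 bp
  39–68 → 30 bp
  69–173 → 105 bp
  174–203 → 30 bp
  204–241 → 38 bp
Sorted largest to smallest: 105, 38, 38, 30, 30 bp.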